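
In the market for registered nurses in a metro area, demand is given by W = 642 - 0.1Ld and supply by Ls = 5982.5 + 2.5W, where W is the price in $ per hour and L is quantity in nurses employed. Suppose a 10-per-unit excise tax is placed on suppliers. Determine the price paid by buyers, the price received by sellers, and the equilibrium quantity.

W_b = 37, W_s = 27, L = 6050

Rewriting in direct form: Ld = 6420 - 10W.
The tax drives a wedge W_b - W_s = 10. Substituting W_s = W_b - 10 into supply: Ls = 5957.5 + 2.5W_b.
Equate demand and the shifted supply: 6420 - 10W_b = 5957.5 + 2.5W_b, giving 12.5W_b = 462.5, so W_b = 37.
So W_s = 27 and the quantity traded is L = 6420 - 10(37) = 6050.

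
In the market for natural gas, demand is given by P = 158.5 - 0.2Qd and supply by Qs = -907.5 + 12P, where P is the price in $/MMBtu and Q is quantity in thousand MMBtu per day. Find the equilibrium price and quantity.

P* = 100, Q* = 292.5

Rewriting in direct form: Qd = 792.5 - 5P.
At equilibrium Qd = Qs, so 792.5 - 5P = -907.5 + 12P; collecting terms, 1700 = 17P and P* = 100.
From the demand curve, Q* = 792.5 - 5(100) = 292.5.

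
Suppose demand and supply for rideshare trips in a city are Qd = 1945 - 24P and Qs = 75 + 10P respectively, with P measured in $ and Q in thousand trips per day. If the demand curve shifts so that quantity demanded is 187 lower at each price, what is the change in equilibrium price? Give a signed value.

ΔP = -5.5

Equating demand and supply, 1945 - 24P = 75 + 10P gives 34P = 1870, so P* = 55.
From the demand curve, Q* = 1945 - 24(55) = 625.
After the shift, demand is Qd = 1758 - 24P.
The new intersection has 1683 = 34P, i.e. P = 49.5, Q = 570.
ΔP = 49.5 - 55 = -5.5.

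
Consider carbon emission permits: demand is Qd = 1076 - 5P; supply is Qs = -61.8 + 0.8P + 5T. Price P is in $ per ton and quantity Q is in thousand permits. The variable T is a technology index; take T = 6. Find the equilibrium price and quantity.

P* = 191, Q* = 121

With T = 6, supply is Qs = -31.8 + 0.8P.
At equilibrium Qd = Qs, so 1076 - 5P = -31.8 + 0.8P; collecting terms, 1107.8 = 5.8P and P* = 191.
From the demand curve, Q* = 1076 - 5(191) = 121.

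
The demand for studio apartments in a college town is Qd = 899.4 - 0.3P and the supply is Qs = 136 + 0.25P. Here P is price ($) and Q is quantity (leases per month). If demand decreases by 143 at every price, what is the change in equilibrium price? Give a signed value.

Set Qd = Qs: 899.4 - 0.3P = 136 + 0.25P, so 763.4 = 0.55P and P* = 1388.
Plugging P* into demand: Q* = 899.4 - 0.3(1388) = 483.
After the shift, demand is Qd = 756.4 - 0.3P.
Re-solving, 0.55P = 620.4 gives P = 1128 and Q = 418.
ΔP = 1128 - 1388 = -260.

ΔP = -260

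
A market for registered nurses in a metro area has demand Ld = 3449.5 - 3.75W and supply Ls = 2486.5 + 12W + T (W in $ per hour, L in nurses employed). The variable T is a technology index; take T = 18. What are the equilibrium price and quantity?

W* = 60, L* = 3224.5

With T = 18, supply is Ls = 2504.5 + 12W.
Set Ld = Ls: 3449.5 - 3.75W = 2504.5 + 12W, so 945 = 15.75W and W* = 60.
Then L* = 3449.5 - 3.75(60) = 3224.5.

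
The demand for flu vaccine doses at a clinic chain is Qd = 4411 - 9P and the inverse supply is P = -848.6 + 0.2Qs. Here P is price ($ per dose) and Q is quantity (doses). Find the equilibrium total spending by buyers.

Solving each curve for Q: Qs = 4243 + 5P.
Set Qd = Qs: 4411 - 9P = 4243 + 5P, so 168 = 14P and P* = 12.
Then Q* = 4411 - 9(12) = 4303.
Total spending by buyers = P* × Q* = 12 × 4303 = 51636.

Total spending by buyers = 51636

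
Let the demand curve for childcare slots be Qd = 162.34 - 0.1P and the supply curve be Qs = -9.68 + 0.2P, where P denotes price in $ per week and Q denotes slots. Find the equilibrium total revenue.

Total revenue = 60207

Equating demand and supply, 162.34 - 0.1P = -9.68 + 0.2P gives 0.3P = 172.02, so P* = 573.4.
Then Q* = 162.34 - 0.1(573.4) = 105.
Total revenue = P* × Q* = 573.4 × 105 = 60207.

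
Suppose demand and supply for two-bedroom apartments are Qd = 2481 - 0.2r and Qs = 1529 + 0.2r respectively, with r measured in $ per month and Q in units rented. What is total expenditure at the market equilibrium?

Equating demand and supply, 2481 - 0.2r = 1529 + 0.2r gives 0.4r = 952, so r* = 2380.
Then Q* = 2481 - 0.2(2380) = 2005.
Total expenditure = r* × Q* = 2380 × 2005 = 4771900.

Total expenditure = 4771900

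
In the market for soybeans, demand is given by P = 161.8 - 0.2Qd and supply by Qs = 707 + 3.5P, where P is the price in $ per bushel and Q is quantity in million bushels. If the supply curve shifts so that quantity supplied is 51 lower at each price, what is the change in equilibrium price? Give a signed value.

ΔP = 6

Solving each curve for Q: Qd = 809 - 5P.
At equilibrium Qd = Qs, so 809 - 5P = 707 + 3.5P; collecting terms, 102 = 8.5P and P* = 12.
Plugging P* into demand: Q* = 809 - 5(12) = 749.
After the shift, supply is Qs = 656 + 3.5P.
The new intersection has 153 = 8.5P, i.e. P = 18, Q = 719.
ΔP = 18 - 12 = 6.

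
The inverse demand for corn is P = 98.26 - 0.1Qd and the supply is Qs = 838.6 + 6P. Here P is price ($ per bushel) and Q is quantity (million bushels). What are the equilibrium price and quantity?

Solving each curve for Q: Qd = 982.6 - 10P.
Set Qd = Qs: 982.6 - 10P = 838.6 + 6P, so 144 = 16P and P* = 9.
Substitute back: Q* = 982.6 - 10(9) = 892.6.

P* = 9, Q* = 892.6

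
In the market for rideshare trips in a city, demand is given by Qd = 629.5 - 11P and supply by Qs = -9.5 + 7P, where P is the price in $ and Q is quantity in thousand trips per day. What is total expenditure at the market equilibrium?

Total expenditure = 8484.5

Equating demand and supply, 629.5 - 11P = -9.5 + 7P gives 18P = 639, so P* = 35.5.
Substitute back: Q* = 629.5 - 11(35.5) = 239.
Total expenditure = P* × Q* = 35.5 × 239 = 8484.5.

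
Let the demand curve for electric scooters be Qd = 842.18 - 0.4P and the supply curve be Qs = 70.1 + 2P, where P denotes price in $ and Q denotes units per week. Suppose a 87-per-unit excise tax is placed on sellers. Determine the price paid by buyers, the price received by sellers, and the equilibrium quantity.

The tax drives a wedge P_b - P_s = 87. Substituting P_s = P_b - 87 into supply: Qs = -103.9 + 2P_b.
Equate demand and the shifted supply: 842.18 - 0.4P_b = -103.9 + 2P_b, giving 2.4P_b = 946.08, so P_b = 394.2.
So P_s = 307.2 and the quantity traded is Q = 842.18 - 0.4(394.2) = 684.5.

P_b = 394.2, P_s = 307.2, Q = 684.5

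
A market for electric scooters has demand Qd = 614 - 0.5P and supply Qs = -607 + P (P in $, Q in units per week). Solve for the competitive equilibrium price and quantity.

Equating demand and supply, 614 - 0.5P = -607 + P gives 1.5P = 1221, so P* = 814.
Substitute back: Q* = 614 - 0.5(814) = 207.

P* = 814, Q* = 207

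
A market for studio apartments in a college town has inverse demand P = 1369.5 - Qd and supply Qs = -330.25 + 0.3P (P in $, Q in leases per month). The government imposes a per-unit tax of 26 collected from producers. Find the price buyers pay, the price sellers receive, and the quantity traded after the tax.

Rewriting in direct form: Qd = 1369.5 - P.
The tax drives a wedge P_b - P_s = 26. Substituting P_s = P_b - 26 into supply: Qs = -338.05 + 0.3P_b.
Set Qd = Qs: 1369.5 - P_b = -338.05 + 0.3P_b, so 1707.55 = 1.3P_b and P_b = 1313.5.
Then P_s = 1313.5 - 26 = 1287.5 and Q = 1369.5 - 1313.5 = 56.

P_b = 1313.5, P_s = 1287.5, Q = 56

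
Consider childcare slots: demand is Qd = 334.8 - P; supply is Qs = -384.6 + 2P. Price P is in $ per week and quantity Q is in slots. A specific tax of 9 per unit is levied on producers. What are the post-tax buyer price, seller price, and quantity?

P_b = 245.8, P_s = 236.8, Q = 89

Producers keep P_s = P_b - 9 per unit, so supply in terms of the buyer price is Qs = -402.6 + 2P_b.
Set Qd = Qs: 334.8 - P_b = -402.6 + 2P_b, so 737.4 = 3P_b and P_b = 245.8.
So P_s = 236.8 and the quantity traded is Q = 334.8 - 245.8 = 89.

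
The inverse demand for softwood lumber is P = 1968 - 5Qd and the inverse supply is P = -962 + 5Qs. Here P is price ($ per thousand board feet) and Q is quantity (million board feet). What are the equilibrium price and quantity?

Inverting to quantity form: Qd = 393.6 - 0.2P and Qs = 192.4 + 0.2P.
The market clears where 393.6 - 0.2P = 192.4 + 0.2P. Rearranging, 0.4P = 201.2, hence P* = 503.
Substitute back: Q* = 393.6 - 0.2(503) = 293.

P* = 503, Q* = 293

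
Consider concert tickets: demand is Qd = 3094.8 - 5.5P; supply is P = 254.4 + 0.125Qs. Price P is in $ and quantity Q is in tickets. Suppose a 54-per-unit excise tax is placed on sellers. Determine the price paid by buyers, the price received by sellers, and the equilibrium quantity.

Rewriting in direct form: Qs = -2035.2 + 8P.
The tax drives a wedge P_b - P_s = 54. Substituting P_s = P_b - 54 into supply: Qs = -2467.2 + 8P_b.
Market clearing requires 3094.8 - 5.5P_b = -2467.2 + 8P_b; hence 5562 = 13.5P_b and P_b = 412.
Then P_s = 412 - 54 = 358 and Q = 3094.8 - 5.5(412) = 828.8.

P_b = 412, P_s = 358, Q = 828.8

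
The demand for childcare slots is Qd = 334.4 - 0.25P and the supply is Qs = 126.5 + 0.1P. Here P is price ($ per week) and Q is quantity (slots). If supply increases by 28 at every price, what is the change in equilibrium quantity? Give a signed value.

ΔQ = 20

Equating demand and supply, 334.4 - 0.25P = 126.5 + 0.1P gives 0.35P = 207.9, so P* = 594.
From the demand curve, Q* = 334.4 - 0.25(594) = 185.9.
After the shift, supply is Qs = 154.5 + 0.1P.
Re-solving, 0.35P = 179.9 gives P = 514 and Q = 205.9.
ΔQ = 205.9 - 185.9 = 20.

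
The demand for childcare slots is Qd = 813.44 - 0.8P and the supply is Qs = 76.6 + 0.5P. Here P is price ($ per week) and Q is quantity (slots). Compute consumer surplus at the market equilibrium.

The market clears where 813.44 - 0.8P = 76.6 + 0.5P. Rearranging, 1.3P = 736.84, hence P* = 566.8.
From the demand curve, Q* = 813.44 - 0.8(566.8) = 360.
Demand choke price (Qd = 0): P = 813.44/0.8 = 1016.8. Consumer surplus = ½ × (1016.8 - 566.8) × 360 = 81000.

Consumer surplus = 81000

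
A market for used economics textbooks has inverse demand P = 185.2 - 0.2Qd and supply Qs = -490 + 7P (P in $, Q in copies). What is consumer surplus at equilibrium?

Solving each curve for Q: Qd = 926 - 5P.
Set Qd = Qs: 926 - 5P = -490 + 7P, so 1416 = 12P and P* = 118.
Then Q* = 926 - 5(118) = 336.
Demand choke price (Qd = 0): P = 926/5 = 185.2. Consumer surplus = ½ × (185.2 - 118) × 336 = 11289.6.

Consumer surplus = 11289.6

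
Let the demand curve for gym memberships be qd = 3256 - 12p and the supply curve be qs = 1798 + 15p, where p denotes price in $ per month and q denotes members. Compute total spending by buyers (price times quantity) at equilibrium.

Total spending by buyers = 140832

Set qd = qs: 3256 - 12p = 1798 + 15p, so 1458 = 27p and p* = 54.
Plugging p* into demand: q* = 3256 - 12(54) = 2608.
Total spending by buyers = p* × q* = 54 × 2608 = 140832.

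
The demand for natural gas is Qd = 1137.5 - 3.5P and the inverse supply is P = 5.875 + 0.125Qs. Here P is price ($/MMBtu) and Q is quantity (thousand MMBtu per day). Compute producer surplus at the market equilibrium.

Inverting to quantity form: Qs = -47 + 8P.
Set Qd = Qs: 1137.5 - 3.5P = -47 + 8P, so 1184.5 = 11.5P and P* = 103.
Then Q* = 1137.5 - 3.5(103) = 777.
Supply choke price (Qs = 0): P = 5.875. Producer surplus = ½ × (103 - 5.875) × 777 = 37733.0625.

Producer surplus = 37733.0625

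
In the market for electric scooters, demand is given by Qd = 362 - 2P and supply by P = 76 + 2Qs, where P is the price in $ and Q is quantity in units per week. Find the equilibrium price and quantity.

Solving each curve for Q: Qs = -38 + 0.5P.
At equilibrium Qd = Qs, so 362 - 2P = -38 + 0.5P; collecting terms, 400 = 2.5P and P* = 160.
Plugging P* into demand: Q* = 362 - 2(160) = 42.

P* = 160, Q* = 42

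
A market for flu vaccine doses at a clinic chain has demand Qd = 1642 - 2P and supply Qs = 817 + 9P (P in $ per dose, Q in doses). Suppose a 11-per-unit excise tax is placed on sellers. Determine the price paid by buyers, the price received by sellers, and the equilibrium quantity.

Sellers keep P_s = P_b - 11 per unit, so supply in terms of the buyer price is Qs = 718 + 9P_b.
Set Qd = Qs: 1642 - 2P_b = 718 + 9P_b, so 924 = 11P_b and P_b = 84.
So P_s = 73 and the quantity traded is Q = 1642 - 2(84) = 1474.

P_b = 84, P_s = 73, Q = 1474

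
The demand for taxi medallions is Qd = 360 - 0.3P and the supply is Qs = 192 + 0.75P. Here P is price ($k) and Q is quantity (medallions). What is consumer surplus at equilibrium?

The market clears where 360 - 0.3P = 192 + 0.75P. Rearranging, 1.05P = 168, hence P* = 160.
Then Q* = 360 - 0.3(160) = 312.
Demand choke price (Qd = 0): P = 360/0.3 = 1200. Consumer surplus = ½ × (1200 - 160) × 312 = 162240.

Consumer surplus = 162240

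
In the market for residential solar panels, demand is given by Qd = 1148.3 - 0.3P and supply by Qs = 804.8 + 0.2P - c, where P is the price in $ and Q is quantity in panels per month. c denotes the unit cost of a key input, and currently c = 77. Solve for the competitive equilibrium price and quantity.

With c = 77, supply is Qs = 727.8 + 0.2P.
Equating demand and supply, 1148.3 - 0.3P = 727.8 + 0.2P gives 0.5P = 420.5, so P* = 841.
Then Q* = 1148.3 - 0.3(841) = 896.

P* = 841, Q* = 896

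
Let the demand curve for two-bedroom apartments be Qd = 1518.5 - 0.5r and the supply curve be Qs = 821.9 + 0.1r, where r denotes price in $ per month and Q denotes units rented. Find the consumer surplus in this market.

Set Qd = Qs: 1518.5 - 0.5r = 821.9 + 0.1r, so 696.6 = 0.6r and r* = 1161.
Substitute back: Q* = 1518.5 - 0.5(1161) = 938.
Demand choke price (Qd = 0): r = 1518.5/0.5 = 3037. Consumer surplus = ½ × (3037 - 1161) × 938 = 879844.

Consumer surplus = 879844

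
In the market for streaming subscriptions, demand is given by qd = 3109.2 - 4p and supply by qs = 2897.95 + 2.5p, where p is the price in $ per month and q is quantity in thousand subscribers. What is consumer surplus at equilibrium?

Equating demand and supply, 3109.2 - 4p = 2897.95 + 2.5p gives 6.5p = 211.25, so p* = 32.5.
Then q* = 3109.2 - 4(32.5) = 2979.2.
Demand choke price (qd = 0): p = 3109.2/4 = 777.3. Consumer surplus = ½ × (777.3 - 32.5) × 2979.2 = 1109454.08.

Consumer surplus = 1109454.08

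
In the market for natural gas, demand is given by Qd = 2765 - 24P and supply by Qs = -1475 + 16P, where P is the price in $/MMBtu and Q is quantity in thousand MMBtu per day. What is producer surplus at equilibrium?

Producer surplus = 1526.28125

The market clears where 2765 - 24P = -1475 + 16P. Rearranging, 40P = 4240, hence P* = 106.
Substitute back: Q* = 2765 - 24(106) = 221.
Supply choke price (Qs = 0): P = 92.1875. Producer surplus = ½ × (106 - 92.1875) × 221 = 1526.28125.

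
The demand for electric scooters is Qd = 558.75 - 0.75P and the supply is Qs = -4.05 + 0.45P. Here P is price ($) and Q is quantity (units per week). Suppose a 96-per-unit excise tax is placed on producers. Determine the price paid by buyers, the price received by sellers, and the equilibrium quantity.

P_b = 505, P_s = 409, Q = 180

With a tax of 96 on producers, they supply based on the net price P_s = P_b - 96, so Qs = -47.25 + 0.45P_b.
Market clearing requires 558.75 - 0.75P_b = -47.25 + 0.45P_b; hence 606 = 1.2P_b and P_b = 505.
Then P_s = 505 - 96 = 409 and Q = 558.75 - 0.75(505) = 180.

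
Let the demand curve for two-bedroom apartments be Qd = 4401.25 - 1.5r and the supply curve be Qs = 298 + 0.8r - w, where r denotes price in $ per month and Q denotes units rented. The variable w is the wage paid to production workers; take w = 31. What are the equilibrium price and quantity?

With w = 31, supply is Qs = 267 + 0.8r.
The market clears where 4401.25 - 1.5r = 267 + 0.8r. Rearranging, 2.3r = 4134.25, hence r* = 1797.5.
Then Q* = 4401.25 - 1.5(1797.5) = 1705.

r* = 1797.5, Q* = 1705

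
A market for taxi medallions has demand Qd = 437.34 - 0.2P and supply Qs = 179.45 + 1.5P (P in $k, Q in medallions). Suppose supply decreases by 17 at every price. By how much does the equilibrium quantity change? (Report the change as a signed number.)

Equating demand and supply, 437.34 - 0.2P = 179.45 + 1.5P gives 1.7P = 257.89, so P* = 151.7.
From the demand curve, Q* = 437.34 - 0.2(151.7) = 407.
After the shift, supply is Qs = 162.45 + 1.5P.
New equilibrium: 274.89 = 1.7P, so P = 161.7 and Q = 405.
ΔQ = 405 - 407 = -2.

ΔQ = -2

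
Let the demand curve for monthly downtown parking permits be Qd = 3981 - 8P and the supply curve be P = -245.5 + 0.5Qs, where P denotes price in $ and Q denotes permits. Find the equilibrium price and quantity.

Rewriting in direct form: Qs = 491 + 2P.
Set Qd = Qs: 3981 - 8P = 491 + 2P, so 3490 = 10P and P* = 349.
From the demand curve, Q* = 3981 - 8(349) = 1189.

P* = 349, Q* = 1189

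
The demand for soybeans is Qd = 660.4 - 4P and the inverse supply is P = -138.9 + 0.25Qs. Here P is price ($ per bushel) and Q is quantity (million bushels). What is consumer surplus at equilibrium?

Consumer surplus = 46208

Solving each curve for Q: Qs = 555.6 + 4P.
The market clears where 660.4 - 4P = 555.6 + 4P. Rearranging, 8P = 104.8, hence P* = 13.1.
Then Q* = 660.4 - 4(13.1) = 608.
Demand choke price (Qd = 0): P = 660.4/4 = 165.1. Consumer surplus = ½ × (165.1 - 13.1) × 608 = 46208.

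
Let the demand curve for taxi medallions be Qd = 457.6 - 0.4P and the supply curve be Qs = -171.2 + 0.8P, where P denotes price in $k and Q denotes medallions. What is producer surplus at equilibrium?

Producer surplus = 38440

The market clears where 457.6 - 0.4P = -171.2 + 0.8P. Rearranging, 1.2P = 628.8, hence P* = 524.
Plugging P* into demand: Q* = 457.6 - 0.4(524) = 248.
Supply choke price (Qs = 0): P = 214. Producer surplus = ½ × (524 - 214) × 248 = 38440.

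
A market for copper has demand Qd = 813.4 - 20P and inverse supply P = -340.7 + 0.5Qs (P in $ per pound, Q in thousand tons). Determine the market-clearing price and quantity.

Solving each curve for Q: Qs = 681.4 + 2P.
Equating demand and supply, 813.4 - 20P = 681.4 + 2P gives 22P = 132, so P* = 6.
Substitute back: Q* = 813.4 - 20(6) = 693.4.

P* = 6, Q* = 693.4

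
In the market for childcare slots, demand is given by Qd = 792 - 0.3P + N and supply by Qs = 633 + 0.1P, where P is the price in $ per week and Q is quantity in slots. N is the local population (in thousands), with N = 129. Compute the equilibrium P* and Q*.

P* = 720, Q* = 705

With N = 129, demand is Qd = 921 - 0.3P.
Set Qd = Qs: 921 - 0.3P = 633 + 0.1P, so 288 = 0.4P and P* = 720.
Then Q* = 921 - 0.3(720) = 705.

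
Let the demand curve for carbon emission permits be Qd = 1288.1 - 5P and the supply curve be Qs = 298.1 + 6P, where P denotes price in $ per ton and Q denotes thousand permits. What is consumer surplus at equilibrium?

At equilibrium Qd = Qs, so 1288.1 - 5P = 298.1 + 6P; collecting terms, 990 = 11P and P* = 90.
Then Q* = 1288.1 - 5(90) = 838.1.
Demand choke price (Qd = 0): P = 1288.1/5 = 257.62. Consumer surplus = ½ × (257.62 - 90) × 838.1 = 70241.161.

Consumer surplus = 70241.161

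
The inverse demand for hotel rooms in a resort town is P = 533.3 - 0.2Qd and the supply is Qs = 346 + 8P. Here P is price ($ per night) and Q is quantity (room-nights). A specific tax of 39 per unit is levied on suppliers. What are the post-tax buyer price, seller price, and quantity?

Rewriting in direct form: Qd = 2666.5 - 5P.
With a tax of 39 on suppliers, they supply based on the net price P_s = P_b - 39, so Qs = 34 + 8P_b.
Market clearing requires 2666.5 - 5P_b = 34 + 8P_b; hence 2632.5 = 13P_b and P_b = 202.5.
So P_s = 163.5 and the quantity traded is Q = 2666.5 - 5(202.5) = 1654.

P_b = 202.5, P_s = 163.5, Q = 1654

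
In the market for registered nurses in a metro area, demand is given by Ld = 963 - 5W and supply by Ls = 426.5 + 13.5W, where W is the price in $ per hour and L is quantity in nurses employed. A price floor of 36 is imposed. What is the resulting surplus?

Surplus = 129.5

At W = 36: Ld = 783 and Ls = 912.5.
Surplus = Ls - Ld = 912.5 - 783 = 129.5.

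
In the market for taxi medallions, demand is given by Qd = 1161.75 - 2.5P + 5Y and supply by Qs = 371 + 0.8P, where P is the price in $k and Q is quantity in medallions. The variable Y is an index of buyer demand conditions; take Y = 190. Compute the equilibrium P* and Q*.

With Y = 190, demand is Qd = 2111.75 - 2.5P.
Set Qd = Qs: 2111.75 - 2.5P = 371 + 0.8P, so 1740.75 = 3.3P and P* = 527.5.
Plugging P* into demand: Q* = 2111.75 - 2.5(527.5) = 793.

P* = 527.5, Q* = 793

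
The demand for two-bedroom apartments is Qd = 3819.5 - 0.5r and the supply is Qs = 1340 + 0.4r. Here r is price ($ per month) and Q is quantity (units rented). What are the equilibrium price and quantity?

r* = 2755, Q* = 2442

At equilibrium Qd = Qs, so 3819.5 - 0.5r = 1340 + 0.4r; collecting terms, 2479.5 = 0.9r and r* = 2755.
Then Q* = 3819.5 - 0.5(2755) = 2442.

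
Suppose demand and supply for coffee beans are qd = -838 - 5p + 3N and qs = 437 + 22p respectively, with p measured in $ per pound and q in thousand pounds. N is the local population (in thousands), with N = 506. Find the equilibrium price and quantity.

With N = 506, demand is qd = 680 - 5p.
The market clears where 680 - 5p = 437 + 22p. Rearranging, 27p = 243, hence p* = 9.
From the demand curve, q* = 680 - 5(9) = 635.

p* = 9, q* = 635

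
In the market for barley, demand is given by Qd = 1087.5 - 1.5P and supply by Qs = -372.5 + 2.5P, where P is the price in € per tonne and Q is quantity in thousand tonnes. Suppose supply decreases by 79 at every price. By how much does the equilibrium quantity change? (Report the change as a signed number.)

The market clears where 1087.5 - 1.5P = -372.5 + 2.5P. Rearranging, 4P = 1460, hence P* = 365.
From the demand curve, Q* = 1087.5 - 1.5(365) = 540.
After the shift, supply is Qs = -451.5 + 2.5P.
Re-solving, 4P = 1539 gives P = 384.75 and Q = 510.375.
ΔQ = 510.375 - 540 = -29.625.

ΔQ = -29.625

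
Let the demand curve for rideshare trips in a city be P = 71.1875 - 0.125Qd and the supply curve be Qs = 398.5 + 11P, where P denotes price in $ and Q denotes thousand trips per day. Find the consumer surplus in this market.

In direct form, Qd = 569.5 - 8P.
Equating demand and supply, 569.5 - 8P = 398.5 + 11P gives 19P = 171, so P* = 9.
Plugging P* into demand: Q* = 569.5 - 8(9) = 497.5.
Demand choke price (Qd = 0): P = 569.5/8 = 71.1875. Consumer surplus = ½ × (71.1875 - 9) × 497.5 = 15469.140625.

Consumer surplus = 15469.140625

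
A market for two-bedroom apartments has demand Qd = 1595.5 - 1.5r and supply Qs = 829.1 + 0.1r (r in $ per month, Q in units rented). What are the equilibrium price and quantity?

r* = 479, Q* = 877

Equating demand and supply, 1595.5 - 1.5r = 829.1 + 0.1r gives 1.6r = 766.4, so r* = 479.
Substitute back: Q* = 1595.5 - 1.5(479) = 877.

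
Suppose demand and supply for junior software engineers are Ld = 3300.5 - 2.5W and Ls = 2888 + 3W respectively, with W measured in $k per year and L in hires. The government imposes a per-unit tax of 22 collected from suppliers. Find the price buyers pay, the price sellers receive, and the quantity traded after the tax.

W_b = 87, W_s = 65, L = 3083

Suppliers keep W_s = W_b - 22 per unit, so supply in terms of the buyer price is Ls = 2822 + 3W_b.
Market clearing requires 3300.5 - 2.5W_b = 2822 + 3W_b; hence 478.5 = 5.5W_b and W_b = 87.
So W_s = 65 and the quantity traded is L = 3300.5 - 2.5(87) = 3083.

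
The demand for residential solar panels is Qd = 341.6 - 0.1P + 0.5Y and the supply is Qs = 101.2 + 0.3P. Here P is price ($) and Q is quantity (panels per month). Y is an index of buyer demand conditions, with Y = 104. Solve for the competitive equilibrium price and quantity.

P* = 731, Q* = 320.5

With Y = 104, demand is Qd = 393.6 - 0.1P.
Set Qd = Qs: 393.6 - 0.1P = 101.2 + 0.3P, so 292.4 = 0.4P and P* = 731.
From the demand curve, Q* = 393.6 - 0.1(731) = 320.5.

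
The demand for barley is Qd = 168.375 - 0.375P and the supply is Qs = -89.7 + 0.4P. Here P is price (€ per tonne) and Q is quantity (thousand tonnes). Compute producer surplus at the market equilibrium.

Producer surplus = 2365.3125

At equilibrium Qd = Qs, so 168.375 - 0.375P = -89.7 + 0.4P; collecting terms, 258.075 = 0.775P and P* = 333.
Then Q* = 168.375 - 0.375(333) = 43.5.
Supply choke price (Qs = 0): P = 224.25. Producer surplus = ½ × (333 - 224.25) × 43.5 = 2365.3125.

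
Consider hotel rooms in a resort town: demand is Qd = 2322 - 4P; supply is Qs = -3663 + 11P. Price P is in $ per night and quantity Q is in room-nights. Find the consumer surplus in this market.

At equilibrium Qd = Qs, so 2322 - 4P = -3663 + 11P; collecting terms, 5985 = 15P and P* = 399.
Plugging P* into demand: Q* = 2322 - 4(399) = 726.
Demand choke price (Qd = 0): P = 2322/4 = 580.5. Consumer surplus = ½ × (580.5 - 399) × 726 = 65884.5.

Consumer surplus = 65884.5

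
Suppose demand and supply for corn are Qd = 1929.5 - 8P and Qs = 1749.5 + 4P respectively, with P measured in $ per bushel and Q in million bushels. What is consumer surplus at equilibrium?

Consumer surplus = 204643.140625

Set Qd = Qs: 1929.5 - 8P = 1749.5 + 4P, so 180 = 12P and P* = 15.
Substitute back: Q* = 1929.5 - 8(15) = 1809.5.
Demand choke price (Qd = 0): P = 1929.5/8 = 241.1875. Consumer surplus = ½ × (241.1875 - 15) × 1809.5 = 204643.140625.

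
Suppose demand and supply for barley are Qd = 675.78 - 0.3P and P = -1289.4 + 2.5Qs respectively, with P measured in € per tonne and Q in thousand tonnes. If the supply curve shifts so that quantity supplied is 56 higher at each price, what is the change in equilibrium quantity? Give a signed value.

ΔQ = 24

Solving each curve for Q: Qs = 515.76 + 0.4P.
Equating demand and supply, 675.78 - 0.3P = 515.76 + 0.4P gives 0.7P = 160.02, so P* = 228.6.
Substitute back: Q* = 675.78 - 0.3(228.6) = 607.2.
After the shift, supply is Qs = 571.76 + 0.4P.
New equilibrium: 104.02 = 0.7P, so P = 148.6 and Q = 631.2.
ΔQ = 631.2 - 607.2 = 24.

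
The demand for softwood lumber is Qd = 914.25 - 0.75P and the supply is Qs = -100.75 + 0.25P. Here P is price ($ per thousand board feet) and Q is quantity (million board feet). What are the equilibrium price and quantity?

P* = 1015, Q* = 153

Set Qd = Qs: 914.25 - 0.75P = -100.75 + 0.25P, so 1015 = P and P* = 1015.
Then Q* = 914.25 - 0.75(1015) = 153.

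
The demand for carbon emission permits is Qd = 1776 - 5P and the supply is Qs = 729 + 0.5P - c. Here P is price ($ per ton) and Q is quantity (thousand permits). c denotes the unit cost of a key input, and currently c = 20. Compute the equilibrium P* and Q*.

With c = 20, supply is Qs = 709 + 0.5P.
The market clears where 1776 - 5P = 709 + 0.5P. Rearranging, 5.5P = 1067, hence P* = 194.
Plugging P* into demand: Q* = 1776 - 5(194) = 806.

P* = 194, Q* = 806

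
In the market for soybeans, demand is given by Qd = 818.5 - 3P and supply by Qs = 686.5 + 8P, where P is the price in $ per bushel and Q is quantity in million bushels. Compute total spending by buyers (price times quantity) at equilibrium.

Total spending by buyers = 9390

Set Qd = Qs: 818.5 - 3P = 686.5 + 8P, so 132 = 11P and P* = 12.
Plugging P* into demand: Q* = 818.5 - 3(12) = 782.5.
Total spending by buyers = P* × Q* = 12 × 782.5 = 9390.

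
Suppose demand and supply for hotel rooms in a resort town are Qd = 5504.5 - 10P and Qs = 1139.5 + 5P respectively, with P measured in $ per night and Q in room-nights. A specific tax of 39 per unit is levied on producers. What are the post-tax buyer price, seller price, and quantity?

P_b = 304, P_s = 265, Q = 2464.5

With a tax of 39 on producers, they supply based on the net price P_s = P_b - 39, so Qs = 944.5 + 5P_b.
Market clearing requires 5504.5 - 10P_b = 944.5 + 5P_b; hence 4560 = 15P_b and P_b = 304.
So P_s = 265 and the quantity traded is Q = 5504.5 - 10(304) = 2464.5.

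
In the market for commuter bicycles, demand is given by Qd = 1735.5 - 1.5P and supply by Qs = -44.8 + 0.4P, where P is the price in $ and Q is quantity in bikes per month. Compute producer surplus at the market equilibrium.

Producer surplus = 136125

The market clears where 1735.5 - 1.5P = -44.8 + 0.4P. Rearranging, 1.9P = 1780.3, hence P* = 937.
Substitute back: Q* = 1735.5 - 1.5(937) = 330.
Supply choke price (Qs = 0): P = 112. Producer surplus = ½ × (937 - 112) × 330 = 136125.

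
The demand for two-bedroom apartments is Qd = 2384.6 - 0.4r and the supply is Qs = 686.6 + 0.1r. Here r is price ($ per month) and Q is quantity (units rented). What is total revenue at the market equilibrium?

At equilibrium Qd = Qs, so 2384.6 - 0.4r = 686.6 + 0.1r; collecting terms, 1698 = 0.5r and r* = 3396.
Then Q* = 2384.6 - 0.4(3396) = 1026.2.
Total revenue = r* × Q* = 3396 × 1026.2 = 3484975.2.

Total revenue = 3484975.2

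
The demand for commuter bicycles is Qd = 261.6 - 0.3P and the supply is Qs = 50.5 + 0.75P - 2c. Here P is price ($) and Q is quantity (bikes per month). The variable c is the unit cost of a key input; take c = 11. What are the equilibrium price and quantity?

With c = 11, supply is Qs = 28.5 + 0.75P.
The market clears where 261.6 - 0.3P = 28.5 + 0.75P. Rearranging, 1.05P = 233.1, hence P* = 222.
Substitute back: Q* = 261.6 - 0.3(222) = 195.

P* = 222, Q* = 195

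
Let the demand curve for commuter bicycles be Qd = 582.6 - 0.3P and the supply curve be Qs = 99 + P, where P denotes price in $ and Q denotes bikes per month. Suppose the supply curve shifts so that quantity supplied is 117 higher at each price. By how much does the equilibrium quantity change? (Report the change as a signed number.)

ΔQ = 27

Equating demand and supply, 582.6 - 0.3P = 99 + P gives 1.3P = 483.6, so P* = 372.
Substitute back: Q* = 582.6 - 0.3(372) = 471.
After the shift, supply is Qs = 216 + P.
The new intersection has 366.6 = 1.3P, i.e. P = 282, Q = 498.
ΔQ = 498 - 471 = 27.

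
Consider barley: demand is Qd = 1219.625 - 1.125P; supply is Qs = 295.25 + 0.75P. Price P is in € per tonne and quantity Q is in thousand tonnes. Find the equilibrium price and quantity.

The market clears where 1219.625 - 1.125P = 295.25 + 0.75P. Rearranging, 1.875P = 924.375, hence P* = 493.
Substitute back: Q* = 1219.625 - 1.125(493) = 665.

P* = 493, Q* = 665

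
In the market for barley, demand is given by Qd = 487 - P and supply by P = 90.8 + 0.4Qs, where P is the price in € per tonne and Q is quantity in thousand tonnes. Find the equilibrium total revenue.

Total revenue = 57732

Rewriting in direct form: Qs = -227 + 2.5P.
Equating demand and supply, 487 - P = -227 + 2.5P gives 3.5P = 714, so P* = 204.
Substitute back: Q* = 487 - 204 = 283.
Total revenue = P* × Q* = 204 × 283 = 57732.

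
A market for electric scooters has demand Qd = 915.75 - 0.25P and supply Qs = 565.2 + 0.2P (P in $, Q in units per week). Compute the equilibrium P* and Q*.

P* = 779, Q* = 721

At equilibrium Qd = Qs, so 915.75 - 0.25P = 565.2 + 0.2P; collecting terms, 350.55 = 0.45P and P* = 779.
Plugging P* into demand: Q* = 915.75 - 0.25(779) = 721.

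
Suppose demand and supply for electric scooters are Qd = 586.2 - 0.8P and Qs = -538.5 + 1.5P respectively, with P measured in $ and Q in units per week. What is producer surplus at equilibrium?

Producer surplus = 12675

The market clears where 586.2 - 0.8P = -538.5 + 1.5P. Rearranging, 2.3P = 1124.7, hence P* = 489.
Plugging P* into demand: Q* = 586.2 - 0.8(489) = 195.
Supply choke price (Qs = 0): P = 359. Producer surplus = ½ × (489 - 359) × 195 = 12675.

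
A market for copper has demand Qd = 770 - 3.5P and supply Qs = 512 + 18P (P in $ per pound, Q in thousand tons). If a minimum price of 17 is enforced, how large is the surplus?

At P = 17: Qd = 710.5 and Qs = 818.
Surplus = Qs - Qd = 818 - 710.5 = 107.5.

Surplus = 107.5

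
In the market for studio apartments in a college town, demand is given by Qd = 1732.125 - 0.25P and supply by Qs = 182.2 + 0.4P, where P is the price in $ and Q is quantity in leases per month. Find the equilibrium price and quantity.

Equating demand and supply, 1732.125 - 0.25P = 182.2 + 0.4P gives 0.65P = 1549.925, so P* = 2384.5.
Then Q* = 1732.125 - 0.25(2384.5) = 1136.

P* = 2384.5, Q* = 1136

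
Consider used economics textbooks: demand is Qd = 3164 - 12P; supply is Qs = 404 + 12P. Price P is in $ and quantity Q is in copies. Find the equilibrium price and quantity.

Set Qd = Qs: 3164 - 12P = 404 + 12P, so 2760 = 24P and P* = 115.
Then Q* = 3164 - 12(115) = 1784.

P* = 115, Q* = 1784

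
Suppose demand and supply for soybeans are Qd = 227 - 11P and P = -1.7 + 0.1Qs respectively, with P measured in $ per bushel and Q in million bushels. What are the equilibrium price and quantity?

P* = 10, Q* = 117

Inverting to quantity form: Qs = 17 + 10P.
Set Qd = Qs: 227 - 11P = 17 + 10P, so 210 = 21P and P* = 10.
Then Q* = 227 - 11(10) = 117.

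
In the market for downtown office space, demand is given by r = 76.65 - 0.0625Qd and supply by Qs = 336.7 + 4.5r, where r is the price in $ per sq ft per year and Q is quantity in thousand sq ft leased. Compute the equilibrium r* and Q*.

r* = 43.4, Q* = 532

Inverting to quantity form: Qd = 1226.4 - 16r.
Set Qd = Qs: 1226.4 - 16r = 336.7 + 4.5r, so 889.7 = 20.5r and r* = 43.4.
Plugging r* into demand: Q* = 1226.4 - 16(43.4) = 532.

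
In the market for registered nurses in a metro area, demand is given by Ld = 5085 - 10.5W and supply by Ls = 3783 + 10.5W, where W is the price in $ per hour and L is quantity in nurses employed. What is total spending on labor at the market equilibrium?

Equating demand and supply, 5085 - 10.5W = 3783 + 10.5W gives 21W = 1302, so W* = 62.
Plugging W* into demand: L* = 5085 - 10.5(62) = 4434.
Total spending on labor = W* × L* = 62 × 4434 = 274908.

Total spending on labor = 274908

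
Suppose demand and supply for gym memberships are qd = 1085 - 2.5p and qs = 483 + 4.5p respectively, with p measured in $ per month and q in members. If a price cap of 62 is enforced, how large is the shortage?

With p fixed at 62, quantity demanded is 930 and quantity supplied is 762.
Shortage = qd - qs = 930 - 762 = 168.

Shortage = 168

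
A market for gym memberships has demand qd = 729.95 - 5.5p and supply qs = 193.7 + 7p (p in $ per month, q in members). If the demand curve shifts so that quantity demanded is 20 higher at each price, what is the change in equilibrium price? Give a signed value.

Δp = 1.6

Set qd = qs: 729.95 - 5.5p = 193.7 + 7p, so 536.25 = 12.5p and p* = 42.9.
Plugging p* into demand: q* = 729.95 - 5.5(42.9) = 494.
After the shift, demand is qd = 749.95 - 5.5p.
Re-solving, 12.5p = 556.25 gives p = 44.5 and q = 505.2.
Δp = 44.5 - 42.9 = 1.6.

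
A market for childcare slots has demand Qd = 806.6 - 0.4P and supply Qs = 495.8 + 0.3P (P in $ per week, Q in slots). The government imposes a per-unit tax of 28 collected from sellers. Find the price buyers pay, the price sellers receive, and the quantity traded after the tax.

With a tax of 28 on sellers, they supply based on the net price P_s = P_b - 28, so Qs = 487.4 + 0.3P_b.
Equate demand and the shifted supply: 806.6 - 0.4P_b = 487.4 + 0.3P_b, giving 0.7P_b = 319.2, so P_b = 456.
So P_s = 428 and the quantity traded is Q = 806.6 - 0.4(456) = 624.2.

P_b = 456, P_s = 428, Q = 624.2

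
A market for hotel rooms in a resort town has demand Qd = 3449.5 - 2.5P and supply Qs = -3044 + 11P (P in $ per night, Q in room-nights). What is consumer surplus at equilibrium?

Set Qd = Qs: 3449.5 - 2.5P = -3044 + 11P, so 6493.5 = 13.5P and P* = 481.
Plugging P* into demand: Q* = 3449.5 - 2.5(481) = 2247.
Demand choke price (Qd = 0): P = 3449.5/2.5 = 1379.8. Consumer surplus = ½ × (1379.8 - 481) × 2247 = 1009801.8.

Consumer surplus = 1009801.8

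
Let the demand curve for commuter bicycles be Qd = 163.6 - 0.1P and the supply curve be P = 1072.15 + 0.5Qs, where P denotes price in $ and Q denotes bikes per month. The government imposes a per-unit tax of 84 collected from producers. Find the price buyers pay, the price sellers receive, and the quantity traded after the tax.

Solving each curve for Q: Qs = -2144.3 + 2P.
Producers keep P_s = P_b - 84 per unit, so supply in terms of the buyer price is Qs = -2312.3 + 2P_b.
Market clearing requires 163.6 - 0.1P_b = -2312.3 + 2P_b; hence 2475.9 = 2.1P_b and P_b = 1179.
So P_s = 1095 and the quantity traded is Q = 163.6 - 0.1(1179) = 45.7.

P_b = 1179, P_s = 1095, Q = 45.7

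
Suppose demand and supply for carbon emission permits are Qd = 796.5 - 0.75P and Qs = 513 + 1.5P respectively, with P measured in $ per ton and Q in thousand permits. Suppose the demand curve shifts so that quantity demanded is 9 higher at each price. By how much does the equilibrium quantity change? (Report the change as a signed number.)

The market clears where 796.5 - 0.75P = 513 + 1.5P. Rearranging, 2.25P = 283.5, hence P* = 126.
Substitute back: Q* = 796.5 - 0.75(126) = 702.
After the shift, demand is Qd = 805.5 - 0.75P.
Re-solving, 2.25P = 292.5 gives P = 130 and Q = 708.
ΔQ = 708 - 702 = 6.

ΔQ = 6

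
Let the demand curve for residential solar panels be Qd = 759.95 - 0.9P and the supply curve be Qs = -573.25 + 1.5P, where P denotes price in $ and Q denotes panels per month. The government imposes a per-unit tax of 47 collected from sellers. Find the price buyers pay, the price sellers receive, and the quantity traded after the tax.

The tax drives a wedge P_b - P_s = 47. Substituting P_s = P_b - 47 into supply: Qs = -643.75 + 1.5P_b.
Market clearing requires 759.95 - 0.9P_b = -643.75 + 1.5P_b; hence 1403.7 = 2.4P_b and P_b = 584.875.
Then P_s = 584.875 - 47 = 537.875 and Q = 759.95 - 0.9(584.875) = 233.5625.

P_b = 584.875, P_s = 537.875, Q = 233.5625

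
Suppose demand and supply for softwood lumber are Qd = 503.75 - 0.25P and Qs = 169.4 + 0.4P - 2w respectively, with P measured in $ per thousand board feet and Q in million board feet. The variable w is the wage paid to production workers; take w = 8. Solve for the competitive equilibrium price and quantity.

With w = 8, supply is Qs = 153.4 + 0.4P.
Equating demand and supply, 503.75 - 0.25P = 153.4 + 0.4P gives 0.65P = 350.35, so P* = 539.
Plugging P* into demand: Q* = 503.75 - 0.25(539) = 369.

P* = 539, Q* = 369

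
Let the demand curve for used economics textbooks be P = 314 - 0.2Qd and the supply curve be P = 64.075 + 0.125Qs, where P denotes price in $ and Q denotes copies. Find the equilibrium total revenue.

Total revenue = 123193.8

Rewriting in direct form: Qd = 1570 - 5P and Qs = -512.6 + 8P.
The market clears where 1570 - 5P = -512.6 + 8P. Rearranging, 13P = 2082.6, hence P* = 160.2.
Plugging P* into demand: Q* = 1570 - 5(160.2) = 769.
Total revenue = P* × Q* = 160.2 × 769 = 123193.8.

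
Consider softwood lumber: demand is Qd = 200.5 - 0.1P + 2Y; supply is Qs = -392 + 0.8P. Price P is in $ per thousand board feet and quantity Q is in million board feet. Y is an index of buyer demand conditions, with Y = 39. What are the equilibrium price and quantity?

With Y = 39, demand is Qd = 278.5 - 0.1P.
Set Qd = Qs: 278.5 - 0.1P = -392 + 0.8P, so 670.5 = 0.9P and P* = 745.
Substitute back: Q* = 278.5 - 0.1(745) = 204.

P* = 745, Q* = 204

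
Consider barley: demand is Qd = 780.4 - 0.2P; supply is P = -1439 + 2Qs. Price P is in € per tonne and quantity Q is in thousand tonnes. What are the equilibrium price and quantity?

P* = 87, Q* = 763

Inverting to quantity form: Qs = 719.5 + 0.5P.
At equilibrium Qd = Qs, so 780.4 - 0.2P = 719.5 + 0.5P; collecting terms, 60.9 = 0.7P and P* = 87.
From the demand curve, Q* = 780.4 - 0.2(87) = 763.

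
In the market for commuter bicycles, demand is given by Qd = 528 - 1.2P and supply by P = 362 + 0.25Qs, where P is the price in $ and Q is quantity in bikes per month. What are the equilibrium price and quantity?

Rewriting in direct form: Qs = -1448 + 4P.
The market clears where 528 - 1.2P = -1448 + 4P. Rearranging, 5.2P = 1976, hence P* = 380.
Substitute back: Q* = 528 - 1.2(380) = 72.

P* = 380, Q* = 72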